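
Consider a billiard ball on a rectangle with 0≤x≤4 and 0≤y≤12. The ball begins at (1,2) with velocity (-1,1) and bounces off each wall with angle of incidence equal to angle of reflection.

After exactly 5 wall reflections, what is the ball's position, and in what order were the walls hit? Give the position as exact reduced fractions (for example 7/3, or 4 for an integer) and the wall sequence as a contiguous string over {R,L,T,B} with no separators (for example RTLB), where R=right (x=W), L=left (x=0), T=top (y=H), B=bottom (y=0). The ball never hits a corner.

1. t=1 → L at (0,3); v=(1,1)
2. t=4 → R at (4,7); v=(-1,1)
3. t=4 → L at (0,11); v=(1,1)
4. t=1 → T at (1,12); v=(1,-1)
5. t=3 → R at (4,9); v=(-1,-1)

Final position: (4,9)
Wall sequence: LRLTR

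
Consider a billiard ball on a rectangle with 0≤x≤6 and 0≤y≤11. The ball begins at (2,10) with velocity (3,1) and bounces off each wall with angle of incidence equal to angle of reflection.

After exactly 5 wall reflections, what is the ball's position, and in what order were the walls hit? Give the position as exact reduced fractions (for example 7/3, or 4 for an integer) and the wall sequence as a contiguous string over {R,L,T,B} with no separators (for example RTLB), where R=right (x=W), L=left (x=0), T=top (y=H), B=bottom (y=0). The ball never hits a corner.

1. t=1 → T at (5,11); v=(3,-1)
2. t=1/3 → R at (6,32/3); v=(-3,-1)
3. t=2 → L at (0,26/3); v=(3,-1)
4. t=2 → R at (6,20/3); v=(-3,-1)
5. t=2 → L at (0,14/3); v=(3,-1)

Final position: (0,14/3)
Wall sequence: TRLRL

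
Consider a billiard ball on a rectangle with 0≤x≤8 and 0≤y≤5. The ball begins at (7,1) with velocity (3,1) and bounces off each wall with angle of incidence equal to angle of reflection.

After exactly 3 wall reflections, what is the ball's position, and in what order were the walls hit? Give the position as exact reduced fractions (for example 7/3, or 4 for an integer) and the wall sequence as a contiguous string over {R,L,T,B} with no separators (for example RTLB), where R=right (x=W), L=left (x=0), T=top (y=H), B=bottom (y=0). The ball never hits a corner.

1. t=1/3 → R at (8,4/3); v=(-3,1)
2. t=8/3 → L at (0,4); v=(3,1)
3. t=1 → T at (3,5); v=(3,-1)

Final position: (3,5)
Wall sequence: RLT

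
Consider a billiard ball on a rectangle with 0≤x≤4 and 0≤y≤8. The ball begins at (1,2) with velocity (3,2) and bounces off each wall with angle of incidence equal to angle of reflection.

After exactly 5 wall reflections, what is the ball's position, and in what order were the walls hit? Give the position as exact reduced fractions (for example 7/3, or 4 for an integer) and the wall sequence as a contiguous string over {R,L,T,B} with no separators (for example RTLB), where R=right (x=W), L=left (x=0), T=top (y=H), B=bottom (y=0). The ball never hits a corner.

1. t=1 → R at (4,4); v=(-3,2)
2. t=4/3 → L at (0,20/3); v=(3,2)
3. t=2/3 → T at (2,8); v=(3,-2)
4. t=2/3 → R at (4,20/3); v=(-3,-2)
5. t=4/3 → L at (0,4); v=(3,-2)

Final position: (0,4)
Wall sequence: RLTRL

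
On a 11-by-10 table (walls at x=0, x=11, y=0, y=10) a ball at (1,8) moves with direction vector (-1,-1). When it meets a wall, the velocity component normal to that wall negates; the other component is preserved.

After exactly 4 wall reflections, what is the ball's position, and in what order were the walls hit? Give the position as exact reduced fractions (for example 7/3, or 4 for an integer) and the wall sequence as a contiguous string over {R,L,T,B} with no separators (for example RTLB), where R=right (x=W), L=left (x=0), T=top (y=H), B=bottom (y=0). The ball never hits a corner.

1. t=1 → L at (0,7); v=(1,-1)
2. t=7 → B at (7,0); v=(1,1)
3. t=4 → R at (11,4); v=(-1,1)
4. t=6 → T at (5,10); v=(-1,-1)

Final position: (5,10)
Wall sequence: LBRT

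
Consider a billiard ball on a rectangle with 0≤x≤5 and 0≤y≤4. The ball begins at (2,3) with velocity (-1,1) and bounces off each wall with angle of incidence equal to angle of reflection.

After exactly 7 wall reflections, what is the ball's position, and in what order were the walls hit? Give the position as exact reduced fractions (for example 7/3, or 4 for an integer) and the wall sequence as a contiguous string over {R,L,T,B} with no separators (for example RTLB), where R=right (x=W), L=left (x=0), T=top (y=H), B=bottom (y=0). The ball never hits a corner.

Final position: (1,0)
Wall sequence: TLBRTLB

1. t=1 → T at (1,4); v=(-1,-1)
2. t=1 → L at (0,3); v=(1,-1)
3. t=3 → B at (3,0); v=(1,1)
4. t=2 → R at (5,2); v=(-1,1)
5. t=2 → T at (3,4); v=(-1,-1)
6. t=3 → L at (0,1); v=(1,-1)
7. t=1 → B at (1,0); v=(1,1)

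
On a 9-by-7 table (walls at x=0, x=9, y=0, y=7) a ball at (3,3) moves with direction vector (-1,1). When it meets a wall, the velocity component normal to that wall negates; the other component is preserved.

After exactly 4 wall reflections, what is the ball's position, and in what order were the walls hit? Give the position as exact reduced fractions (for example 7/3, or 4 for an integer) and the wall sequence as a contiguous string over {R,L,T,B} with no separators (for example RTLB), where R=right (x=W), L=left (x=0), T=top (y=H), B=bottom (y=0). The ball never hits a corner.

Final position: (9,1)
Wall sequence: LTBR

1. t=3 → L at (0,6); v=(1,1)
2. t=1 → T at (1,7); v=(1,-1)
3. t=7 → B at (8,0); v=(1,1)
4. t=1 → R at (9,1); v=(-1,1)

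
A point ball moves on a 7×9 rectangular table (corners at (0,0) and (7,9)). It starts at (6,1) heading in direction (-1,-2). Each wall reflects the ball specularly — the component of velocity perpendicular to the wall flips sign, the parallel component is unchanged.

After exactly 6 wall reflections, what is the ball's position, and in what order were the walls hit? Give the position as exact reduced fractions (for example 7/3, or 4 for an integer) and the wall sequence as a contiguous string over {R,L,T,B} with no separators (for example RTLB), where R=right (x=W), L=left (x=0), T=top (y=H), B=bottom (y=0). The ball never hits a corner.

Final position: (6,9)
Wall sequence: BTLBRT

1. t=1/2 → B at (11/2,0); v=(-1,2)
2. t=9/2 → T at (1,9); v=(-1,-2)
3. t=1 → L at (0,7); v=(1,-2)
4. t=7/2 → B at (7/2,0); v=(1,2)
5. t=7/2 → R at (7,7); v=(-1,2)
6. t=1 → T at (6,9); v=(-1,-2)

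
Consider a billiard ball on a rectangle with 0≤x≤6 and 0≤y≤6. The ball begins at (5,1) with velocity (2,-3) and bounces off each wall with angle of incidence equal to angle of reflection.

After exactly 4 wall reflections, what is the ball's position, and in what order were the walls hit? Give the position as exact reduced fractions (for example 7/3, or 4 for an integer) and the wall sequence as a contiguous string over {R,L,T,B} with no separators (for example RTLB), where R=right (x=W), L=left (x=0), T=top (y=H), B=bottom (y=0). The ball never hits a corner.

1. t=1/3 → B at (17/3,0); v=(2,3)
2. t=1/6 → R at (6,1/2); v=(-2,3)
3. t=11/6 → T at (7/3,6); v=(-2,-3)
4. t=7/6 → L at (0,5/2); v=(2,-3)

Final position: (0,5/2)
Wall sequence: BRTL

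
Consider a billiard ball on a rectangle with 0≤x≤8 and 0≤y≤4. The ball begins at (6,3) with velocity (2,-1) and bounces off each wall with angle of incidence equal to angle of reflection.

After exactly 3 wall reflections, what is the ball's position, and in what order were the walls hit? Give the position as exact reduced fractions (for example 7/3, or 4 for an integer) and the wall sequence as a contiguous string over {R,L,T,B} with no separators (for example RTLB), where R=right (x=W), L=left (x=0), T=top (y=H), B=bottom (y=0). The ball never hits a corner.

1. t=1 → R at (8,2); v=(-2,-1)
2. t=2 → B at (4,0); v=(-2,1)
3. t=2 → L at (0,2); v=(2,1)

Final position: (0,2)
Wall sequence: RBL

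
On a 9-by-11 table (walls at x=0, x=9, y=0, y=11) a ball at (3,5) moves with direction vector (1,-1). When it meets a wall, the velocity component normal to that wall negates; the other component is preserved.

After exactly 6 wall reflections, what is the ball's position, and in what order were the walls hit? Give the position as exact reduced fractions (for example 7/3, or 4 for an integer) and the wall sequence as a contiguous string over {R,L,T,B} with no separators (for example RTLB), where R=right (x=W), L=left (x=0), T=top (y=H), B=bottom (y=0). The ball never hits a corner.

Final position: (6,0)
Wall sequence: BRLTRB

1. t=5 → B at (8,0); v=(1,1)
2. t=1 → R at (9,1); v=(-1,1)
3. t=9 → L at (0,10); v=(1,1)
4. t=1 → T at (1,11); v=(1,-1)
5. t=8 → R at (9,3); v=(-1,-1)
6. t=3 → B at (6,0); v=(-1,1)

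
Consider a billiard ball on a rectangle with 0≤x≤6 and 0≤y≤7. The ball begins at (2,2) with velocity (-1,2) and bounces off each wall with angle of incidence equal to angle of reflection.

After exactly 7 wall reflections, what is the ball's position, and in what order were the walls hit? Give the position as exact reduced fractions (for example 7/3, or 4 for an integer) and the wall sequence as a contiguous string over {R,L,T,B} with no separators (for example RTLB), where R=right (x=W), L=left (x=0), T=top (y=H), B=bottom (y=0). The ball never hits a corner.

1. t=2 → L at (0,6); v=(1,2)
2. t=1/2 → T at (1/2,7); v=(1,-2)
3. t=7/2 → B at (4,0); v=(1,2)
4. t=2 → R at (6,4); v=(-1,2)
5. t=3/2 → T at (9/2,7); v=(-1,-2)
6. t=7/2 → B at (1,0); v=(-1,2)
7. t=1 → L at (0,2); v=(1,2)

Final position: (0,2)
Wall sequence: LTBRTBL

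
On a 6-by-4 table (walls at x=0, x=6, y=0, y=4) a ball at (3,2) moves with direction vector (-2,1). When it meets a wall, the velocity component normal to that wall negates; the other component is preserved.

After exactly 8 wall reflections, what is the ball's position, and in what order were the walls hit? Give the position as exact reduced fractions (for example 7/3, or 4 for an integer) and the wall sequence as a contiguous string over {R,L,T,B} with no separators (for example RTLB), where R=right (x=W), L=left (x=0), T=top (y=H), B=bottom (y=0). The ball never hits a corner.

1. t=3/2 → L at (0,7/2); v=(2,1)
2. t=1/2 → T at (1,4); v=(2,-1)
3. t=5/2 → R at (6,3/2); v=(-2,-1)
4. t=3/2 → B at (3,0); v=(-2,1)
5. t=3/2 → L at (0,3/2); v=(2,1)
6. t=5/2 → T at (5,4); v=(2,-1)
7. t=1/2 → R at (6,7/2); v=(-2,-1)
8. t=3 → L at (0,1/2); v=(2,-1)

Final position: (0,1/2)
Wall sequence: LTRBLTRL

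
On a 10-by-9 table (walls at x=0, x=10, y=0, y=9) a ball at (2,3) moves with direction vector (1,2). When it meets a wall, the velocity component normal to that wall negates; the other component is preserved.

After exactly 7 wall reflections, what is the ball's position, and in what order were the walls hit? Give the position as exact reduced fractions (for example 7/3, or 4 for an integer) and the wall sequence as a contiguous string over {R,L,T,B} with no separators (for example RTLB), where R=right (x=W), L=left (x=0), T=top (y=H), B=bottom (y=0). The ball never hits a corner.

1. t=3 → T at (5,9); v=(1,-2)
2. t=9/2 → B at (19/2,0); v=(1,2)
3. t=1/2 → R at (10,1); v=(-1,2)
4. t=4 → T at (6,9); v=(-1,-2)
5. t=9/2 → B at (3/2,0); v=(-1,2)
6. t=3/2 → L at (0,3); v=(1,2)
7. t=3 → T at (3,9); v=(1,-2)

Final position: (3,9)
Wall sequence: TBRTBLT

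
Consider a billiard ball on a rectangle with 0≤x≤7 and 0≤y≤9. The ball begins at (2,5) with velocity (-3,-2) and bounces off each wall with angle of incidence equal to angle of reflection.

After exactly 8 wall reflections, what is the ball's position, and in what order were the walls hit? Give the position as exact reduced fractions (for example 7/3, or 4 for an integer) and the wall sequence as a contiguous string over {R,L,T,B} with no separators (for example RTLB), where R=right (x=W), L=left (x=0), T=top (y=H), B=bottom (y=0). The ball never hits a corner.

Final position: (9/2,0)
Wall sequence: LBRLTRLB

1. t=2/3 → L at (0,11/3); v=(3,-2)
2. t=11/6 → B at (11/2,0); v=(3,2)
3. t=1/2 → R at (7,1); v=(-3,2)
4. t=7/3 → L at (0,17/3); v=(3,2)
5. t=5/3 → T at (5,9); v=(3,-2)
6. t=2/3 → R at (7,23/3); v=(-3,-2)
7. t=7/3 → L at (0,3); v=(3,-2)
8. t=3/2 → B at (9/2,0); v=(3,2)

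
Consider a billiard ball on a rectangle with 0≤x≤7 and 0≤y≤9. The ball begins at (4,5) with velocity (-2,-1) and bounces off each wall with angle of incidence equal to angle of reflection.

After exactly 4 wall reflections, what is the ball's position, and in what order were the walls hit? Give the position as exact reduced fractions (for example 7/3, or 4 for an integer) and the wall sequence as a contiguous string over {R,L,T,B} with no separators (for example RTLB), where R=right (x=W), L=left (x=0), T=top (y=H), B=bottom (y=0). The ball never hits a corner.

Final position: (0,4)
Wall sequence: LBRL

1. t=2 → L at (0,3); v=(2,-1)
2. t=3 → B at (6,0); v=(2,1)
3. t=1/2 → R at (7,1/2); v=(-2,1)
4. t=7/2 → L at (0,4); v=(2,1)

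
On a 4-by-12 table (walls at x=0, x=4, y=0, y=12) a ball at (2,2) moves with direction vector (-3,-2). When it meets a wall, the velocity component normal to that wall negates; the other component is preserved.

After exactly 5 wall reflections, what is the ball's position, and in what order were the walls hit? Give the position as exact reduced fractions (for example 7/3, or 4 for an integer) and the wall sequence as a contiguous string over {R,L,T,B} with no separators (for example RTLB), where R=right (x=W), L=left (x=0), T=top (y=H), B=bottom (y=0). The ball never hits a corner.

1. t=2/3 → L at (0,2/3); v=(3,-2)
2. t=1/3 → B at (1,0); v=(3,2)
3. t=1 → R at (4,2); v=(-3,2)
4. t=4/3 → L at (0,14/3); v=(3,2)
5. t=4/3 → R at (4,22/3); v=(-3,2)

Final position: (4,22/3)
Wall sequence: LBRLR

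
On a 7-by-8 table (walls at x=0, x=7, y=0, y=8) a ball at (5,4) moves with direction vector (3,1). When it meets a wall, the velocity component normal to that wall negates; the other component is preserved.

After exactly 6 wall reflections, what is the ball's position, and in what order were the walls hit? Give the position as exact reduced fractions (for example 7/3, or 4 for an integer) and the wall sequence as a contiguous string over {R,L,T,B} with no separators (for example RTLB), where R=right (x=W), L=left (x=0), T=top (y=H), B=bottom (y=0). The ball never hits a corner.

Final position: (7,2)
Wall sequence: RLTRLR

1. t=2/3 → R at (7,14/3); v=(-3,1)
2. t=7/3 → L at (0,7); v=(3,1)
3. t=1 → T at (3,8); v=(3,-1)
4. t=4/3 → R at (7,20/3); v=(-3,-1)
5. t=7/3 → L at (0,13/3); v=(3,-1)
6. t=7/3 → R at (7,2); v=(-3,-1)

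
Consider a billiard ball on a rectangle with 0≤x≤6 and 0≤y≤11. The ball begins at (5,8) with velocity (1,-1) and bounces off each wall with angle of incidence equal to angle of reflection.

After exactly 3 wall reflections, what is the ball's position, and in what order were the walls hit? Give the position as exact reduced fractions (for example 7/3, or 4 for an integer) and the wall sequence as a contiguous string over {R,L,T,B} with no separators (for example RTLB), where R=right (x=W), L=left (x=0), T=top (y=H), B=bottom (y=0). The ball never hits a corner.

1. t=1 → R at (6,7); v=(-1,-1)
2. t=6 → L at (0,1); v=(1,-1)
3. t=1 → B at (1,0); v=(1,1)

Final position: (1,0)
Wall sequence: RLB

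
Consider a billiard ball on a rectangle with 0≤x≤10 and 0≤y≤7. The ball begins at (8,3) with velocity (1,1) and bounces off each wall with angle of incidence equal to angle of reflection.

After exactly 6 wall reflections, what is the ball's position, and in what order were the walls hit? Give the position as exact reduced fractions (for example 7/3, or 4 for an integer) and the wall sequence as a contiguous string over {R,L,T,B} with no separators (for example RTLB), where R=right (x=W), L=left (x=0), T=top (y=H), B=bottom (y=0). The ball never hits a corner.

Final position: (10,3)
Wall sequence: RTBLTR

1. t=2 → R at (10,5); v=(-1,1)
2. t=2 → T at (8,7); v=(-1,-1)
3. t=7 → B at (1,0); v=(-1,1)
4. t=1 → L at (0,1); v=(1,1)
5. t=6 → T at (6,7); v=(1,-1)
6. t=4 → R at (10,3); v=(-1,-1)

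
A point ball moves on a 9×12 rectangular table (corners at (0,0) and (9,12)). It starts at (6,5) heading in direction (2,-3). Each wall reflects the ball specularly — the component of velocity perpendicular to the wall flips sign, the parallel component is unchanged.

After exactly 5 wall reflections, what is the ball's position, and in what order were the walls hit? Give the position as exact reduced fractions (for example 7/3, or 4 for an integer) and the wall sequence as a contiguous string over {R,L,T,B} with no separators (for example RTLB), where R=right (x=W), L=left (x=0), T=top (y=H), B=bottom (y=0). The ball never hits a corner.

1. t=3/2 → R at (9,1/2); v=(-2,-3)
2. t=1/6 → B at (26/3,0); v=(-2,3)
3. t=4 → T at (2/3,12); v=(-2,-3)
4. t=1/3 → L at (0,11); v=(2,-3)
5. t=11/3 → B at (22/3,0); v=(2,3)

Final position: (22/3,0)
Wall sequence: RBTLB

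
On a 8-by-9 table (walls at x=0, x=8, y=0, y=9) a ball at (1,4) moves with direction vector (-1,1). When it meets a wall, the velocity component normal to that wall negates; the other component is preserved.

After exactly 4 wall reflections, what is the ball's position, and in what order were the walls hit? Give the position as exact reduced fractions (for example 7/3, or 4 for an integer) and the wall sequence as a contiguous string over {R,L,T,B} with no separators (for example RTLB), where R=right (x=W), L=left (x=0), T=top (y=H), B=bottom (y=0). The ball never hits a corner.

1. t=1 → L at (0,5); v=(1,1)
2. t=4 → T at (4,9); v=(1,-1)
3. t=4 → R at (8,5); v=(-1,-1)
4. t=5 → B at (3,0); v=(-1,1)

Final position: (3,0)
Wall sequence: LTRB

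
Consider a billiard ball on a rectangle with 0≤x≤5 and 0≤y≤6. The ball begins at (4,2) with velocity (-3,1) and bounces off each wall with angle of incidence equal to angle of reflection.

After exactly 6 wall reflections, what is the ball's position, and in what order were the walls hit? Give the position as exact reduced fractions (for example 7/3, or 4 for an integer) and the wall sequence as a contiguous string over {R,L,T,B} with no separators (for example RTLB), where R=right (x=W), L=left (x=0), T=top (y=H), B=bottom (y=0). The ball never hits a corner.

1. t=4/3 → L at (0,10/3); v=(3,1)
2. t=5/3 → R at (5,5); v=(-3,1)
3. t=1 → T at (2,6); v=(-3,-1)
4. t=2/3 → L at (0,16/3); v=(3,-1)
5. t=5/3 → R at (5,11/3); v=(-3,-1)
6. t=5/3 → L at (0,2); v=(3,-1)

Final position: (0,2)
Wall sequence: LRTLRL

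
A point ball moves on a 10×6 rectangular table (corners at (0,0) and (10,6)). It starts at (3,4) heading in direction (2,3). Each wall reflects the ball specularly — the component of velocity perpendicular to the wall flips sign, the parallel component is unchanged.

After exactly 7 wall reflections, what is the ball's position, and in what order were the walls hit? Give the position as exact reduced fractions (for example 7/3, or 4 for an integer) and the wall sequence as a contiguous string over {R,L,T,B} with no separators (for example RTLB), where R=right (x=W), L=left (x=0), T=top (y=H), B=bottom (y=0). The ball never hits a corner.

Final position: (1/3,6)
Wall sequence: TBRTBLT

1. t=2/3 → T at (13/3,6); v=(2,-3)
2. t=2 → B at (25/3,0); v=(2,3)
3. t=5/6 → R at (10,5/2); v=(-2,3)
4. t=7/6 → T at (23/3,6); v=(-2,-3)
5. t=2 → B at (11/3,0); v=(-2,3)
6. t=11/6 → L at (0,11/2); v=(2,3)
7. t=1/6 → T at (1/3,6); v=(2,-3)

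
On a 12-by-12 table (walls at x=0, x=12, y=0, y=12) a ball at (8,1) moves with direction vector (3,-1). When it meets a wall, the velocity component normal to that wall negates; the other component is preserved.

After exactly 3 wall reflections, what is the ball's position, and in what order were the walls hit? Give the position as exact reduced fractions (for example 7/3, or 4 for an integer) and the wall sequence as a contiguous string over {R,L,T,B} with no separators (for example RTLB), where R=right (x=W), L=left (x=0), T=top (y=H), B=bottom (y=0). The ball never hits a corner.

1. t=1 → B at (11,0); v=(3,1)
2. t=1/3 → R at (12,1/3); v=(-3,1)
3. t=4 → L at (0,13/3); v=(3,1)

Final position: (0,13/3)
Wall sequence: BRL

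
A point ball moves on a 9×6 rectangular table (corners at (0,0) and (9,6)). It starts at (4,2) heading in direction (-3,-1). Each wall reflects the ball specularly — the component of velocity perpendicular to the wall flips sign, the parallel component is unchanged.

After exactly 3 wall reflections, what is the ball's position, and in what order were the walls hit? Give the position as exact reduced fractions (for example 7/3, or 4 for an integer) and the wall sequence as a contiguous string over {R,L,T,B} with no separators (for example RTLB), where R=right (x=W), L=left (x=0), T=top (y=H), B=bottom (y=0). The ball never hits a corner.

1. t=4/3 → L at (0,2/3); v=(3,-1)
2. t=2/3 → B at (2,0); v=(3,1)
3. t=7/3 → R at (9,7/3); v=(-3,1)

Final position: (9,7/3)
Wall sequence: LBR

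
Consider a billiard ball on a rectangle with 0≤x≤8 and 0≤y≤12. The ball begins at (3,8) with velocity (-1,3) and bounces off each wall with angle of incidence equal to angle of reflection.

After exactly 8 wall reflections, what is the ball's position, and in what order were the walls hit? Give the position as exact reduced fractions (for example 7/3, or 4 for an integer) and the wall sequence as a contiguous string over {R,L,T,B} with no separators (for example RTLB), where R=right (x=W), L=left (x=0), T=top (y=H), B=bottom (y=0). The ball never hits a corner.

Final position: (0,7)
Wall sequence: TLBTRBTL

1. t=4/3 → T at (5/3,12); v=(-1,-3)
2. t=5/3 → L at (0,7); v=(1,-3)
3. t=7/3 → B at (7/3,0); v=(1,3)
4. t=4 → T at (19/3,12); v=(1,-3)
5. t=5/3 → R at (8,7); v=(-1,-3)
6. t=7/3 → B at (17/3,0); v=(-1,3)
7. t=4 → T at (5/3,12); v=(-1,-3)
8. t=5/3 → L at (0,7); v=(1,-3)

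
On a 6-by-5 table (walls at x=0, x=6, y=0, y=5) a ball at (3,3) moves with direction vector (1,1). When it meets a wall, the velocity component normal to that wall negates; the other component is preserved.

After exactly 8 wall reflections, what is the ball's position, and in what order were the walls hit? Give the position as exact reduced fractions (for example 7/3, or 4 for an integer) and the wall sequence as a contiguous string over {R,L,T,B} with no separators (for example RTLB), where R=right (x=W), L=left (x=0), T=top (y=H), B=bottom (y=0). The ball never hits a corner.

1. t=2 → T at (5,5); v=(1,-1)
2. t=1 → R at (6,4); v=(-1,-1)
3. t=4 → B at (2,0); v=(-1,1)
4. t=2 → L at (0,2); v=(1,1)
5. t=3 → T at (3,5); v=(1,-1)
6. t=3 → R at (6,2); v=(-1,-1)
7. t=2 → B at (4,0); v=(-1,1)
8. t=4 → L at (0,4); v=(1,1)

Final position: (0,4)
Wall sequence: TRBLTRBL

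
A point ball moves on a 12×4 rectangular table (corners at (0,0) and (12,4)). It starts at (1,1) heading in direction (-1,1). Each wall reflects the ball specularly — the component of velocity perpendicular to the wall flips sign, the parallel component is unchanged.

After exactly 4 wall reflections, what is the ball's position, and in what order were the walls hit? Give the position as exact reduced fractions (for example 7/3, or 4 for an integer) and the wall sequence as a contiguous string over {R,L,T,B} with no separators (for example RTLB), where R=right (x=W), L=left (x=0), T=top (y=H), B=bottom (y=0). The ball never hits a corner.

Final position: (10,4)
Wall sequence: LTBT

1. t=1 → L at (0,2); v=(1,1)
2. t=2 → T at (2,4); v=(1,-1)
3. t=4 → B at (6,0); v=(1,1)
4. t=4 → T at (10,4); v=(1,-1)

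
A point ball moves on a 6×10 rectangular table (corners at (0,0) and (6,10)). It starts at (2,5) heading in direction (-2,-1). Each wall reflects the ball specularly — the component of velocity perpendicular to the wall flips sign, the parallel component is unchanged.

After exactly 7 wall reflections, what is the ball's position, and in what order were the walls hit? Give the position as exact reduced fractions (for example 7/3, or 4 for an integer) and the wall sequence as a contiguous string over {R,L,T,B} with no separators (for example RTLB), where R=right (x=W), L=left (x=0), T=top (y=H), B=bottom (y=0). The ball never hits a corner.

1. t=1 → L at (0,4); v=(2,-1)
2. t=3 → R at (6,1); v=(-2,-1)
3. t=1 → B at (4,0); v=(-2,1)
4. t=2 → L at (0,2); v=(2,1)
5. t=3 → R at (6,5); v=(-2,1)
6. t=3 → L at (0,8); v=(2,1)
7. t=2 → T at (4,10); v=(2,-1)

Final position: (4,10)
Wall sequence: LRBLRLT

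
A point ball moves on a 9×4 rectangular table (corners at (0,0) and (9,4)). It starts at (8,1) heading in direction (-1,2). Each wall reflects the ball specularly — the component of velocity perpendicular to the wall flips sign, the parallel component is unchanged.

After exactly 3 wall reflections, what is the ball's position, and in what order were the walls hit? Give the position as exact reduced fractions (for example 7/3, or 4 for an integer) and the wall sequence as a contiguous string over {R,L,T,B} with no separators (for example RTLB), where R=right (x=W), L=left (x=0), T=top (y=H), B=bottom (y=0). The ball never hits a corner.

1. t=3/2 → T at (13/2,4); v=(-1,-2)
2. t=2 → B at (9/2,0); v=(-1,2)
3. t=2 → T at (5/2,4); v=(-1,-2)

Final position: (5/2,4)
Wall sequence: TBT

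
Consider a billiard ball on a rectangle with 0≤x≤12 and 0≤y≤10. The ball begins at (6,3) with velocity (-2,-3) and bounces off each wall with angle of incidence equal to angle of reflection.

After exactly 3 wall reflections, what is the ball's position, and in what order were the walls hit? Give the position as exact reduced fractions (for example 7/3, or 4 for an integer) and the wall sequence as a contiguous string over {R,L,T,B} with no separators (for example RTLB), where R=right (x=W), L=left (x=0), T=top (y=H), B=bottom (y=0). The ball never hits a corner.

Final position: (8/3,10)
Wall sequence: BLT

1. t=1 → B at (4,0); v=(-2,3)
2. t=2 → L at (0,6); v=(2,3)
3. t=4/3 → T at (8/3,10); v=(2,-3)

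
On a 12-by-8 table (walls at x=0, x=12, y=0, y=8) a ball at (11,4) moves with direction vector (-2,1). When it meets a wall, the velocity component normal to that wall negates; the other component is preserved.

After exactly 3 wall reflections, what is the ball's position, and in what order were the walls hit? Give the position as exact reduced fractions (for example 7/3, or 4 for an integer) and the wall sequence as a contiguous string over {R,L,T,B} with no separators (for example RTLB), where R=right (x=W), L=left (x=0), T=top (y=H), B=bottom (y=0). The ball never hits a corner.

Final position: (12,1/2)
Wall sequence: TLR

1. t=4 → T at (3,8); v=(-2,-1)
2. t=3/2 → L at (0,13/2); v=(2,-1)
3. t=6 → R at (12,1/2); v=(-2,-1)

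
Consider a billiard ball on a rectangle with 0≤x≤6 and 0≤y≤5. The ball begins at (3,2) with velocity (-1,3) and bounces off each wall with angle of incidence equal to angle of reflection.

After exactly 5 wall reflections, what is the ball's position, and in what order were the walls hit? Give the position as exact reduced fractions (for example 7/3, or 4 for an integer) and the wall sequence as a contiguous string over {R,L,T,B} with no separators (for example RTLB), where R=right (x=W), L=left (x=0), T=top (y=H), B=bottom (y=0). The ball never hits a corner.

1. t=1 → T at (2,5); v=(-1,-3)
2. t=5/3 → B at (1/3,0); v=(-1,3)
3. t=1/3 → L at (0,1); v=(1,3)
4. t=4/3 → T at (4/3,5); v=(1,-3)
5. t=5/3 → B at (3,0); v=(1,3)

Final position: (3,0)
Wall sequence: TBLTB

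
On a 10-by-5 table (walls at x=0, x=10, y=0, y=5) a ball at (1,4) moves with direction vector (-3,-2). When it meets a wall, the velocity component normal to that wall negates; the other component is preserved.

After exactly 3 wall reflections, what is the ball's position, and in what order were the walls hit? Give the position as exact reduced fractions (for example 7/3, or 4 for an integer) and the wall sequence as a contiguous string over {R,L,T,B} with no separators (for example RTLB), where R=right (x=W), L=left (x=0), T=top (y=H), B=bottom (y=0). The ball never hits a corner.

Final position: (10,10/3)
Wall sequence: LBR

1. t=1/3 → L at (0,10/3); v=(3,-2)
2. t=5/3 → B at (5,0); v=(3,2)
3. t=5/3 → R at (10,10/3); v=(-3,2)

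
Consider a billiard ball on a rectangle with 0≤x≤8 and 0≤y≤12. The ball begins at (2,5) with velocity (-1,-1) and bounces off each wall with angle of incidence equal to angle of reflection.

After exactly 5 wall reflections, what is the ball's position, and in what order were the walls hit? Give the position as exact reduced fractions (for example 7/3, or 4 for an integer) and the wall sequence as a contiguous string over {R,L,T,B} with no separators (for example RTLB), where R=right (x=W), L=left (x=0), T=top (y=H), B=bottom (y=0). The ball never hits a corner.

1. t=2 → L at (0,3); v=(1,-1)
2. t=3 → B at (3,0); v=(1,1)
3. t=5 → R at (8,5); v=(-1,1)
4. t=7 → T at (1,12); v=(-1,-1)
5. t=1 → L at (0,11); v=(1,-1)

Final position: (0,11)
Wall sequence: LBRTL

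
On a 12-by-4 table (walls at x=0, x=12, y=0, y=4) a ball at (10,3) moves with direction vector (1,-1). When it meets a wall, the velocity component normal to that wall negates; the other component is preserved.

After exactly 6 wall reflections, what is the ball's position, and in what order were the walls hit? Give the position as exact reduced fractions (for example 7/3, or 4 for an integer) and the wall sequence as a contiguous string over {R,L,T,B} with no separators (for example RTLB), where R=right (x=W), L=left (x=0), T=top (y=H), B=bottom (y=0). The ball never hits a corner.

1. t=2 → R at (12,1); v=(-1,-1)
2. t=1 → B at (11,0); v=(-1,1)
3. t=4 → T at (7,4); v=(-1,-1)
4. t=4 → B at (3,0); v=(-1,1)
5. t=3 → L at (0,3); v=(1,1)
6. t=1 → T at (1,4); v=(1,-1)

Final position: (1,4)
Wall sequence: RBTBLT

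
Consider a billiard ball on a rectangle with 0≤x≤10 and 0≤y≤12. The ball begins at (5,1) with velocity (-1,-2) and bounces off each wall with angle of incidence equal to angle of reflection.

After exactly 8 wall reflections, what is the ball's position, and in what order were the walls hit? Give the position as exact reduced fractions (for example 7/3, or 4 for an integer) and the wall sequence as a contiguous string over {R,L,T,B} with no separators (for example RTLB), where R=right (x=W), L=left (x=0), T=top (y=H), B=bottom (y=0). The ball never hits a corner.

Final position: (0,1)
Wall sequence: BLTBRTBL

1. t=1/2 → B at (9/2,0); v=(-1,2)
2. t=9/2 → L at (0,9); v=(1,2)
3. t=3/2 → T at (3/2,12); v=(1,-2)
4. t=6 → B at (15/2,0); v=(1,2)
5. t=5/2 → R at (10,5); v=(-1,2)
6. t=7/2 → T at (13/2,12); v=(-1,-2)
7. t=6 → B at (1/2,0); v=(-1,2)
8. t=1/2 → L at (0,1); v=(1,2)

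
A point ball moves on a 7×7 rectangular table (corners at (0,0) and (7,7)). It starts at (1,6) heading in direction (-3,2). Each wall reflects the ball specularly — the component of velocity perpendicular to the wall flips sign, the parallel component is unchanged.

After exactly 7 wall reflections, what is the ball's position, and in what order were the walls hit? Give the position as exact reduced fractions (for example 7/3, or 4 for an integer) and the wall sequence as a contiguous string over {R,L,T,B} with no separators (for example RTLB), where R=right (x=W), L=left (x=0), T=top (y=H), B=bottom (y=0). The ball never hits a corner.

1. t=1/3 → L at (0,20/3); v=(3,2)
2. t=1/6 → T at (1/2,7); v=(3,-2)
3. t=13/6 → R at (7,8/3); v=(-3,-2)
4. t=4/3 → B at (3,0); v=(-3,2)
5. t=1 → L at (0,2); v=(3,2)
6. t=7/3 → R at (7,20/3); v=(-3,2)
7. t=1/6 → T at (13/2,7); v=(-3,-2)

Final position: (13/2,7)
Wall sequence: LTRBLRT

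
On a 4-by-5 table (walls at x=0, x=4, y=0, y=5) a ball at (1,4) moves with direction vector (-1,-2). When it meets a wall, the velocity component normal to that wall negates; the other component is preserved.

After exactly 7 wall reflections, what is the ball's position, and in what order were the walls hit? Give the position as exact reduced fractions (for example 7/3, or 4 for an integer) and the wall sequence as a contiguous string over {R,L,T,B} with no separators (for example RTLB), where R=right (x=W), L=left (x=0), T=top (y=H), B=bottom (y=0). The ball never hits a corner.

1. t=1 → L at (0,2); v=(1,-2)
2. t=1 → B at (1,0); v=(1,2)
3. t=5/2 → T at (7/2,5); v=(1,-2)
4. t=1/2 → R at (4,4); v=(-1,-2)
5. t=2 → B at (2,0); v=(-1,2)
6. t=2 → L at (0,4); v=(1,2)
7. t=1/2 → T at (1/2,5); v=(1,-2)

Final position: (1/2,5)
Wall sequence: LBTRBLT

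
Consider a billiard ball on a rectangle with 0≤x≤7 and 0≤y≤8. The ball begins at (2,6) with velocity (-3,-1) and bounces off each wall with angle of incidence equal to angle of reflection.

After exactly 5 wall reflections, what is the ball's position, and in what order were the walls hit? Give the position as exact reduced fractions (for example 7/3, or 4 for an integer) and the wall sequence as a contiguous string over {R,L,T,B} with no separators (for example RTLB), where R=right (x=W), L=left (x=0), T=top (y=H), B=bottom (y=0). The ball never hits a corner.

1. t=2/3 → L at (0,16/3); v=(3,-1)
2. t=7/3 → R at (7,3); v=(-3,-1)
3. t=7/3 → L at (0,2/3); v=(3,-1)
4. t=2/3 → B at (2,0); v=(3,1)
5. t=5/3 → R at (7,5/3); v=(-3,1)

Final position: (7,5/3)
Wall sequence: LRLBR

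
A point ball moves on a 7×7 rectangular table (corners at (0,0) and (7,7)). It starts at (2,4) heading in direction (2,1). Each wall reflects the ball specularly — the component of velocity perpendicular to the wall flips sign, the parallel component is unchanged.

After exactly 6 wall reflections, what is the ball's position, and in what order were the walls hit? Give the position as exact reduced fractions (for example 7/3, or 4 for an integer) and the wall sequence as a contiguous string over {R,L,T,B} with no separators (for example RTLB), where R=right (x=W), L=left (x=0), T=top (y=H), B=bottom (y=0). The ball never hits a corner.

Final position: (0,3)
Wall sequence: RTLRBL

1. t=5/2 → R at (7,13/2); v=(-2,1)
2. t=1/2 → T at (6,7); v=(-2,-1)
3. t=3 → L at (0,4); v=(2,-1)
4. t=7/2 → R at (7,1/2); v=(-2,-1)
5. t=1/2 → B at (6,0); v=(-2,1)
6. t=3 → L at (0,3); v=(2,1)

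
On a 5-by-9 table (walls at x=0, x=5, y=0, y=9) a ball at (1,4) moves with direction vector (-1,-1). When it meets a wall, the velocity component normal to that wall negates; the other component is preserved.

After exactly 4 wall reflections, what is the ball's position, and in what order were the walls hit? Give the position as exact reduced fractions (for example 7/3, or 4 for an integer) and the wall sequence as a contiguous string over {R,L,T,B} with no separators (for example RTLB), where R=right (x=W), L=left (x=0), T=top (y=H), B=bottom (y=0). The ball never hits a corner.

1. t=1 → L at (0,3); v=(1,-1)
2. t=3 → B at (3,0); v=(1,1)
3. t=2 → R at (5,2); v=(-1,1)
4. t=5 → L at (0,7); v=(1,1)

Final position: (0,7)
Wall sequence: LBRL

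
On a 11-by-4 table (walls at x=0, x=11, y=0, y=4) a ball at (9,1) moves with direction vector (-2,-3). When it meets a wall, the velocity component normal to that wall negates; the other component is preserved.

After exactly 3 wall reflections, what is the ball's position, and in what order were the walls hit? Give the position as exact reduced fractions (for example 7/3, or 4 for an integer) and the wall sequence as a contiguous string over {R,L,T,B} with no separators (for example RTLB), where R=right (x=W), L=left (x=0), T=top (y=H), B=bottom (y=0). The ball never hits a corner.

1. t=1/3 → B at (25/3,0); v=(-2,3)
2. t=4/3 → T at (17/3,4); v=(-2,-3)
3. t=4/3 → B at (3,0); v=(-2,3)

Final position: (3,0)
Wall sequence: BTB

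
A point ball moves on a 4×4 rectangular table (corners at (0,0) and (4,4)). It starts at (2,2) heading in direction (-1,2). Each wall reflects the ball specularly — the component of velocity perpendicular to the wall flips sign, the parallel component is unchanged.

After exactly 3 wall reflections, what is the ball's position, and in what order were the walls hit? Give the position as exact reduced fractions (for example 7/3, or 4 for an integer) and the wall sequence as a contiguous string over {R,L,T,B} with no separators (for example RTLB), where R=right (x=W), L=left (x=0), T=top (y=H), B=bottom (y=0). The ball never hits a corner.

Final position: (1,0)
Wall sequence: TLB

1. t=1 → T at (1,4); v=(-1,-2)
2. t=1 → L at (0,2); v=(1,-2)
3. t=1 → B at (1,0); v=(1,2)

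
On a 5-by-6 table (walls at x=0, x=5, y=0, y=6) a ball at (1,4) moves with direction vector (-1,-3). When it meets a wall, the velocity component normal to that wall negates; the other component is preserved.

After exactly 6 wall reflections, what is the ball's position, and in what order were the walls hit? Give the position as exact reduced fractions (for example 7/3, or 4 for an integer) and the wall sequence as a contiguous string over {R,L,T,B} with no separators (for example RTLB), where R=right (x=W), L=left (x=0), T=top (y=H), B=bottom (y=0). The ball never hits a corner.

1. t=1 → L at (0,1); v=(1,-3)
2. t=1/3 → B at (1/3,0); v=(1,3)
3. t=2 → T at (7/3,6); v=(1,-3)
4. t=2 → B at (13/3,0); v=(1,3)
5. t=2/3 → R at (5,2); v=(-1,3)
6. t=4/3 → T at (11/3,6); v=(-1,-3)

Final position: (11/3,6)
Wall sequence: LBTBRT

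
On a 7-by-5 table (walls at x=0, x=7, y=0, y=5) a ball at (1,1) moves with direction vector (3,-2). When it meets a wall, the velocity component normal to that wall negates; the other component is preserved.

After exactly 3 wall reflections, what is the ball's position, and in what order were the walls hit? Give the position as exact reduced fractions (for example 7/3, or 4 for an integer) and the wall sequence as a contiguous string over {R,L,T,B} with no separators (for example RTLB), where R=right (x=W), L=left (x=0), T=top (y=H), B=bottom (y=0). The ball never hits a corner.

1. t=1/2 → B at (5/2,0); v=(3,2)
2. t=3/2 → R at (7,3); v=(-3,2)
3. t=1 → T at (4,5); v=(-3,-2)

Final position: (4,5)
Wall sequence: BRT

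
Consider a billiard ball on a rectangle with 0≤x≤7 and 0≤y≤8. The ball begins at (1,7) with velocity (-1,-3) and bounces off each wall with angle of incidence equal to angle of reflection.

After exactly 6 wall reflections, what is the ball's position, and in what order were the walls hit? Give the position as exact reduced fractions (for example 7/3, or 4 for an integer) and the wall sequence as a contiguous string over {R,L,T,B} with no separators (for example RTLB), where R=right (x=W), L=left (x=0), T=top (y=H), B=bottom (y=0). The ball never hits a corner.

Final position: (14/3,8)
Wall sequence: LBTBRT

1. t=1 → L at (0,4); v=(1,-3)
2. t=4/3 → B at (4/3,0); v=(1,3)
3. t=8/3 → T at (4,8); v=(1,-3)
4. t=8/3 → B at (20/3,0); v=(1,3)
5. t=1/3 → R at (7,1); v=(-1,3)
6. t=7/3 → T at (14/3,8); v=(-1,-3)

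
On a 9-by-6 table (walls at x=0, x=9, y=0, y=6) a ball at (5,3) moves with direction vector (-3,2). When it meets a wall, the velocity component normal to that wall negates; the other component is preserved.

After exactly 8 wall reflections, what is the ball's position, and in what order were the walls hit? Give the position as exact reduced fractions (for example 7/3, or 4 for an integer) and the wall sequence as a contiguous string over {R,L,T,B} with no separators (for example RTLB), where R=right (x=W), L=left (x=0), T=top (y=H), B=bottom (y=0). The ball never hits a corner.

1. t=3/2 → T at (1/2,6); v=(-3,-2)
2. t=1/6 → L at (0,17/3); v=(3,-2)
3. t=17/6 → B at (17/2,0); v=(3,2)
4. t=1/6 → R at (9,1/3); v=(-3,2)
5. t=17/6 → T at (1/2,6); v=(-3,-2)
6. t=1/6 → L at (0,17/3); v=(3,-2)
7. t=17/6 → B at (17/2,0); v=(3,2)
8. t=1/6 → R at (9,1/3); v=(-3,2)

Final position: (9,1/3)
Wall sequence: TLBRTLBR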